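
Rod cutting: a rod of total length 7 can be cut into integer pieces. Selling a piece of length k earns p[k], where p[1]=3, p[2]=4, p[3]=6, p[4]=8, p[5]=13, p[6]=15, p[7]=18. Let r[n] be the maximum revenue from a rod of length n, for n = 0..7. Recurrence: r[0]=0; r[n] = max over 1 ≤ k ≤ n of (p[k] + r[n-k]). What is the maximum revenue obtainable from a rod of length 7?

   n    0    1    2    3    4    5    6    7
r[n]    0    3    6    9   12   15   18   21

21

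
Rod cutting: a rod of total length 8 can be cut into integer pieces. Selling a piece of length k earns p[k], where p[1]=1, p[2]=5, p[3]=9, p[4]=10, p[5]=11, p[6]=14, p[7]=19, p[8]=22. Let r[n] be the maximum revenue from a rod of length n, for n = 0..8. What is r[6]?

18

   n    0    1    2    3    4    5    6    7    8
r[n]    0    1    5    9   10   14   18   19   23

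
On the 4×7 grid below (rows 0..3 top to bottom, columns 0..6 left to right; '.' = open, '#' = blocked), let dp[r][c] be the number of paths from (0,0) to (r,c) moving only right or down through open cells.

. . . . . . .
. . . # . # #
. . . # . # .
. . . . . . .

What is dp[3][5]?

r\c   0   1   2   3   4   5   6
  0   1   1   1   1   1   1   1
  1   1   2   3   0   1   0   0
  2   1   3   6   0   1   0   0
  3   1   4  10  10  11  11  11

11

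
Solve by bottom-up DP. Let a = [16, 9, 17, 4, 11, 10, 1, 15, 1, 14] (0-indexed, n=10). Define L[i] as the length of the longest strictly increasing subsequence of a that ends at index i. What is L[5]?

   i    0    1    2    3    4    5    6    7    8    9
a[i]   16    9   17    4   11   10    1   15    1   14
L[i]    1    1    2    1    2    2    1    3    1    3

2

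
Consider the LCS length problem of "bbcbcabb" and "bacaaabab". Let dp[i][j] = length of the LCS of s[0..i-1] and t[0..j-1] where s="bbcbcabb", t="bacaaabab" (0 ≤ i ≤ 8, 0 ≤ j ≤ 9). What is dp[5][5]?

2

   ''  b  a  c  a  a  a  b  a  b
''  0  0  0  0  0  0  0  0  0  0
 b  0  1  1  1  1  1  1  1  1  1
 b  0  1  1  1  1  1  1  2  2  2
 c  0  1  1  2  2  2  2  2  2  2
 b  0  1  1  2  2  2  2  3  3  3
 c  0  1  1  2  2  2  2  3  3  3
 a  0  1  2  2  3  3  3  3  4  4
 b  0  1  2  2  3  3  3  4  4  5
 b  0  1  2  2  3  3  3  4  4  5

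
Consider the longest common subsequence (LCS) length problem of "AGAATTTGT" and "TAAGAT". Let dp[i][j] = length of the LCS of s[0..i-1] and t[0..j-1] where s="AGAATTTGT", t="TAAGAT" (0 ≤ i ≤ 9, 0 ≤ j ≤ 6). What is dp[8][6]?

4

   ''  T  A  A  G  A  T
''  0  0  0  0  0  0  0
 A  0  0  1  1  1  1  1
 G  0  0  1  1  2  2  2
 A  0  0  1  2  2  3  3
 A  0  0  1  2  2  3  3
 T  0  1  1  2  2  3  4
 T  0  1  1  2  2  3  4
 T  0  1  1  2  2  3  4
 G  0  1  1  2  3  3  4
 T  0  1  1  2  3  3  4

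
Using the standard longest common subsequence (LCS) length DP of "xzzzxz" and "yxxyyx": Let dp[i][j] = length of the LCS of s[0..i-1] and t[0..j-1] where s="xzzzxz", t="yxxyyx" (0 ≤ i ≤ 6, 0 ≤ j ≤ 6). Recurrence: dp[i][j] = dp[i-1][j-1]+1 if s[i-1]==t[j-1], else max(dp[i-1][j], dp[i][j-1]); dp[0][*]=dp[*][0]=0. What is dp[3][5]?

1

   ''  y  x  x  y  y  x
''  0  0  0  0  0  0  0
 x  0  0  1  1  1  1  1
 z  0  0  1  1  1  1  1
 z  0  0  1  1  1  1  1
 z  0  0  1  1  1  1  1
 x  0  0  1  2  2  2  2
 z  0  0  1  2  2  2  2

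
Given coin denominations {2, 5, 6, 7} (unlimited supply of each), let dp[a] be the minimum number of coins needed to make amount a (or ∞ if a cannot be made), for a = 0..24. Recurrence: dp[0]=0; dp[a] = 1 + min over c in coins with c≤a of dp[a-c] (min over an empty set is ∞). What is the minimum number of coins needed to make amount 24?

 a  0  1  2  3  4  5  6  7  8  9 10 11 12 13 14 15 16 17 18 19 20 21 22 23 24
dp  0  -  1  -  2  1  1  1  2  2  2  2  2  2  2  3  3  3  3  3  3  3  4  4  4
(- denotes ∞ / unreachable)

4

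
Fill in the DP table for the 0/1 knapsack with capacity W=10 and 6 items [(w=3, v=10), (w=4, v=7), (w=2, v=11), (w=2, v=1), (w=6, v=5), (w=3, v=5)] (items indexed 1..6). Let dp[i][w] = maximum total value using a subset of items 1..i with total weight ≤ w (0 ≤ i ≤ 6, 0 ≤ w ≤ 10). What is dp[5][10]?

28

i\w   0   1   2   3   4   5   6   7   8   9  10
  0   0   0   0   0   0   0   0   0   0   0   0
  1   0   0   0  10  10  10  10  10  10  10  10
  2   0   0   0  10  10  10  10  17  17  17  17
  3   0   0  11  11  11  21  21  21  21  28  28
  4   0   0  11  11  12  21  21  22  22  28  28
  5   0   0  11  11  12  21  21  22  22  28  28
  6   0   0  11  11  12  21  21  22  26  28  28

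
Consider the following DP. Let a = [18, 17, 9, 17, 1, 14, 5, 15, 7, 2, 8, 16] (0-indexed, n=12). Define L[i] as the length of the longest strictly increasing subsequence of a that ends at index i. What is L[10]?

4

   i    0    1    2    3    4    5    6    7    8    9   10   11
a[i]   18   17    9   17    1   14    5   15    7    2    8   16
L[i]    1    1    1    2    1    2    2    3    3    2    4    5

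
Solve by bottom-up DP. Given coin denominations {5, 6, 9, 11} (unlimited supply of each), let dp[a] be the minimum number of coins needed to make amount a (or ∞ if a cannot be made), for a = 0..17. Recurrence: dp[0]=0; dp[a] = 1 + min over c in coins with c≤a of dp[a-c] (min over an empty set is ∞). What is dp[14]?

2

 a  0  1  2  3  4  5  6  7  8  9 10 11 12 13 14 15 16 17
dp  0  -  -  -  -  1  1  -  -  1  2  1  2  -  2  2  2  2
(- denotes ∞ / unreachable)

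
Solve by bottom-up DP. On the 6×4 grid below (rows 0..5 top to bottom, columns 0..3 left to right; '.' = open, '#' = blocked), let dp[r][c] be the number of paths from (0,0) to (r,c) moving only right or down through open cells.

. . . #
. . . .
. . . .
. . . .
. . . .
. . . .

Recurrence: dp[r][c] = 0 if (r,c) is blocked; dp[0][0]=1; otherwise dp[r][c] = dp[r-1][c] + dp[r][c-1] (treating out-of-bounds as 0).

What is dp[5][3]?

55

r\c   0   1   2   3
  0   1   1   1   0
  1   1   2   3   3
  2   1   3   6   9
  3   1   4  10  19
  4   1   5  15  34
  5   1   6  21  55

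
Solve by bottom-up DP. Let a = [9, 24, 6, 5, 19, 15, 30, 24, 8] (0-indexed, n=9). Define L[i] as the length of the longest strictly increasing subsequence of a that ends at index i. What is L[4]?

   i    0    1    2    3    4    5    6    7    8
a[i]    9   24    6    5   19   15   30   24    8
L[i]    1    2    1    1    2    2    3    3    2

2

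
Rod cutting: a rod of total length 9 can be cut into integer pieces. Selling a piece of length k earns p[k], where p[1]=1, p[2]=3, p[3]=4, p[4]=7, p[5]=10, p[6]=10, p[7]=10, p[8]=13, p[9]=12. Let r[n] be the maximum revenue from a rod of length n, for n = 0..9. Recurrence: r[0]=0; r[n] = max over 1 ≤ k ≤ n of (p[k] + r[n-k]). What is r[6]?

   n    0    1    2    3    4    5    6    7    8    9
r[n]    0    1    3    4    7   10   11   13   14   17

11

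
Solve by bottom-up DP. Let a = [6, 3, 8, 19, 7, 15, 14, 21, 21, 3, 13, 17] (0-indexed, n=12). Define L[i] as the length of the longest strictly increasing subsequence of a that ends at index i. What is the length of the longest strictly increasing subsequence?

   i    0    1    2    3    4    5    6    7    8    9   10   11
a[i]    6    3    8   19    7   15   14   21   21    3   13   17
L[i]    1    1    2    3    2    3    3    4    4    1    3    4

4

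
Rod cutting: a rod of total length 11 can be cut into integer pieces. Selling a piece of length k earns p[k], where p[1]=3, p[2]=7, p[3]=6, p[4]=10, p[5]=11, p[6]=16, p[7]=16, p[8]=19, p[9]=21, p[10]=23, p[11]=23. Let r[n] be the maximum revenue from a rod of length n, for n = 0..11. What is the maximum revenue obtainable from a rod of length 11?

38

   n    0    1    2    3    4    5    6    7    8    9   10   11
r[n]    0    3    7   10   14   17   21   24   28   31   35   38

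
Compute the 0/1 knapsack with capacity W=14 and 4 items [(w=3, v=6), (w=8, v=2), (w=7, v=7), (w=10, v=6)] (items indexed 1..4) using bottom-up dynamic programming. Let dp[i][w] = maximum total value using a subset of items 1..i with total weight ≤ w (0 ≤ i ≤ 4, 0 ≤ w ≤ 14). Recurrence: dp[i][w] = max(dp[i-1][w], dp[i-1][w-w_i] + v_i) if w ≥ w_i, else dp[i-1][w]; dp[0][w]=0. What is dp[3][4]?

6

i\w   0   1   2   3   4   5   6   7   8   9  10  11  12  13  14
  0   0   0   0   0   0   0   0   0   0   0   0   0   0   0   0
  1   0   0   0   6   6   6   6   6   6   6   6   6   6   6   6
  2   0   0   0   6   6   6   6   6   6   6   6   8   8   8   8
  3   0   0   0   6   6   6   6   7   7   7  13  13  13  13  13
  4   0   0   0   6   6   6   6   7   7   7  13  13  13  13  13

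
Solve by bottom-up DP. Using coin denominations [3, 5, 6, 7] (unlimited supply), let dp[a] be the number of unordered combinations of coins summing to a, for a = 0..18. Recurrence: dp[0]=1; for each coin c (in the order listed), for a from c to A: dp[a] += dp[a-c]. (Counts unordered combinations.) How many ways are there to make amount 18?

7

after  coin     0     1     2     3     4     5     6     7     8     9    10    11    12    13    14    15    16    17    18
          3     1     0     0     1     0     0     1     0     0     1     0     0     1     0     0     1     0     0     1
          5     1     0     0     1     0     1     1     0     1     1     1     1     1     1     1     2     1     1     2
          6     1     0     0     1     0     1     2     0     1     2     1     2     3     1     2     4     2     3     5
          7     1     0     0     1     0     1     2     1     1     2     2     2     4     3     3     5     4     5     7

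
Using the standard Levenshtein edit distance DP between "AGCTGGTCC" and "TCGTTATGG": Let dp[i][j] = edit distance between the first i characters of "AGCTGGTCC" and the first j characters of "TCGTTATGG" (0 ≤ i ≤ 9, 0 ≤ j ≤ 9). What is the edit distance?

   ''  T  C  G  T  T  A  T  G  G
''  0  1  2  3  4  5  6  7  8  9
 A  1  1  2  3  4  5  5  6  7  8
 G  2  2  2  2  3  4  5  6  6  7
 C  3  3  2  3  3  4  5  6  7  7
 T  4  3  3  3  3  3  4  5  6  7
 G  5  4  4  3  4  4  4  5  5  6
 G  6  5  5  4  4  5  5  5  5  5
 T  7  6  6  5  4  4  5  5  6  6
 C  8  7  6  6  5  5  5  6  6  7
 C  9  8  7  7  6  6  6  6  7  7

7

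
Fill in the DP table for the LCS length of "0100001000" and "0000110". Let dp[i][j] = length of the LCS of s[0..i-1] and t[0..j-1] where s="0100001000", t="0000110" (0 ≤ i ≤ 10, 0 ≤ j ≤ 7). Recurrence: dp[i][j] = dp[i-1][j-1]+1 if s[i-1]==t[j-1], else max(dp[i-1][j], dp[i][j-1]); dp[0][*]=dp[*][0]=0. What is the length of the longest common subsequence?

   ''  0  0  0  0  1  1  0
''  0  0  0  0  0  0  0  0
 0  0  1  1  1  1  1  1  1
 1  0  1  1  1  1  2  2  2
 0  0  1  2  2  2  2  2  3
 0  0  1  2  3  3  3  3  3
 0  0  1  2  3  4  4  4  4
 0  0  1  2  3  4  4  4  5
 1  0  1  2  3  4  5  5  5
 0  0  1  2  3  4  5  5  6
 0  0  1  2  3  4  5  5  6
 0  0  1  2  3  4  5  5  6

6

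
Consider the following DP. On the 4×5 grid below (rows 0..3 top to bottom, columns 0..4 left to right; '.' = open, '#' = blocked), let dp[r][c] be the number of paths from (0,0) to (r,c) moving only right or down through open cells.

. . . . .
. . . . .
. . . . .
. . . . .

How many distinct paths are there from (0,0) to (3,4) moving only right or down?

35

r\c   0   1   2   3   4
  0   1   1   1   1   1
  1   1   2   3   4   5
  2   1   3   6  10  15
  3   1   4  10  20  35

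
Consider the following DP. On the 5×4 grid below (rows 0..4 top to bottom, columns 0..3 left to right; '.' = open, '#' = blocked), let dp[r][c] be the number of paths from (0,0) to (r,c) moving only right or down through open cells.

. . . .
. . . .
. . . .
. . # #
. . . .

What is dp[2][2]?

r\c   0   1   2   3
  0   1   1   1   1
  1   1   2   3   4
  2   1   3   6  10
  3   1   4   0   0
  4   1   5   5   5

6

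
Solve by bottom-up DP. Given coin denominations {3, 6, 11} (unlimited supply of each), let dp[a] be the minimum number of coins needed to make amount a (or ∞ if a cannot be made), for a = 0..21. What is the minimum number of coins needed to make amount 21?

4

 a  0  1  2  3  4  5  6  7  8  9 10 11 12 13 14 15 16 17 18 19 20 21
dp  0  -  -  1  -  -  1  -  -  2  -  1  2  -  2  3  -  2  3  -  3  4
(- denotes ∞ / unreachable)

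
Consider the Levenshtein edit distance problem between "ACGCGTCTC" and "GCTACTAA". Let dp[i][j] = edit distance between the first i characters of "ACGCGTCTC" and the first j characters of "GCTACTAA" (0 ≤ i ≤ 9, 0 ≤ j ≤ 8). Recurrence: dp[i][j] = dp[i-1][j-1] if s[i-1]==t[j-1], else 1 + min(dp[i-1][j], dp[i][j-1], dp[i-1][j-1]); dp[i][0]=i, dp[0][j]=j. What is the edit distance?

   ''  G  C  T  A  C  T  A  A
''  0  1  2  3  4  5  6  7  8
 A  1  1  2  3  3  4  5  6  7
 C  2  2  1  2  3  3  4  5  6
 G  3  2  2  2  3  4  4  5  6
 C  4  3  2  3  3  3  4  5  6
 G  5  4  3  3  4  4  4  5  6
 T  6  5  4  3  4  5  4  5  6
 C  7  6  5  4  4  4  5  5  6
 T  8  7  6  5  5  5  4  5  6
 C  9  8  7  6  6  5  5  5  6

6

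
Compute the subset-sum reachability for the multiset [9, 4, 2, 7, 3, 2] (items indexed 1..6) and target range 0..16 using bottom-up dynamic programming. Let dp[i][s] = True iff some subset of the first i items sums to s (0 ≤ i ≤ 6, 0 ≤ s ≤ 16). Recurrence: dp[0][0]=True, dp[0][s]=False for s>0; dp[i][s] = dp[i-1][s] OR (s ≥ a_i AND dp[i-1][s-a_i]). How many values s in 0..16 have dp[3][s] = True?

8

i\s   0   1   2   3   4   5   6   7   8   9  10  11  12  13  14  15  16
  0   T   F   F   F   F   F   F   F   F   F   F   F   F   F   F   F   F
  1   T   F   F   F   F   F   F   F   F   T   F   F   F   F   F   F   F
  2   T   F   F   F   T   F   F   F   F   T   F   F   F   T   F   F   F
  3   T   F   T   F   T   F   T   F   F   T   F   T   F   T   F   T   F
  4   T   F   T   F   T   F   T   T   F   T   F   T   F   T   F   T   T
  5   T   F   T   T   T   T   T   T   F   T   T   T   T   T   T   T   T
  6   T   F   T   T   T   T   T   T   T   T   T   T   T   T   T   T   T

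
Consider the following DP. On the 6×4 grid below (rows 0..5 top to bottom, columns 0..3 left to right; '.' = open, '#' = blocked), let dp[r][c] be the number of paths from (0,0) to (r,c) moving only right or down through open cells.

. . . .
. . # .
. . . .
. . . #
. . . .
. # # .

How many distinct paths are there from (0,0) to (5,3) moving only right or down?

12

r\c   0   1   2   3
  0   1   1   1   1
  1   1   2   0   1
  2   1   3   3   4
  3   1   4   7   0
  4   1   5  12  12
  5   1   0   0  12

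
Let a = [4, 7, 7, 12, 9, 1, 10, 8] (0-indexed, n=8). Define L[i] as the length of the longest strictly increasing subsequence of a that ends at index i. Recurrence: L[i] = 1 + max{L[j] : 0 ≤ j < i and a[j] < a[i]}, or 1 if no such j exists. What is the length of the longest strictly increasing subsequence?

4

   i    0    1    2    3    4    5    6    7
a[i]    4    7    7   12    9    1   10    8
L[i]    1    2    2    3    3    1    4    3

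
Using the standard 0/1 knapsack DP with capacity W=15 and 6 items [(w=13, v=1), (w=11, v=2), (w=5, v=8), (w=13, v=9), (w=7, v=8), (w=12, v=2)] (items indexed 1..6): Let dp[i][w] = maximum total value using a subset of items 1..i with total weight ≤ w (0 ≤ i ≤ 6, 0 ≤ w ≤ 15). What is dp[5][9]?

i\w   0   1   2   3   4   5   6   7   8   9  10  11  12  13  14  15
  0   0   0   0   0   0   0   0   0   0   0   0   0   0   0   0   0
  1   0   0   0   0   0   0   0   0   0   0   0   0   0   1   1   1
  2   0   0   0   0   0   0   0   0   0   0   0   2   2   2   2   2
  3   0   0   0   0   0   8   8   8   8   8   8   8   8   8   8   8
  4   0   0   0   0   0   8   8   8   8   8   8   8   8   9   9   9
  5   0   0   0   0   0   8   8   8   8   8   8   8  16  16  16  16
  6   0   0   0   0   0   8   8   8   8   8   8   8  16  16  16  16

8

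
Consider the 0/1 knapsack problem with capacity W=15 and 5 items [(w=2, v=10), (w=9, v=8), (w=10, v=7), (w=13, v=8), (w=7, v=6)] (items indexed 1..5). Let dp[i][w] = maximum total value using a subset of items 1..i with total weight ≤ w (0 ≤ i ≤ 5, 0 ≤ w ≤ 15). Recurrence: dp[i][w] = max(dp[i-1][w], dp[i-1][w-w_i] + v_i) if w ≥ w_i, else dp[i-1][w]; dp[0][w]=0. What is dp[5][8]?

i\w   0   1   2   3   4   5   6   7   8   9  10  11  12  13  14  15
  0   0   0   0   0   0   0   0   0   0   0   0   0   0   0   0   0
  1   0   0  10  10  10  10  10  10  10  10  10  10  10  10  10  10
  2   0   0  10  10  10  10  10  10  10  10  10  18  18  18  18  18
  3   0   0  10  10  10  10  10  10  10  10  10  18  18  18  18  18
  4   0   0  10  10  10  10  10  10  10  10  10  18  18  18  18  18
  5   0   0  10  10  10  10  10  10  10  16  16  18  18  18  18  18

10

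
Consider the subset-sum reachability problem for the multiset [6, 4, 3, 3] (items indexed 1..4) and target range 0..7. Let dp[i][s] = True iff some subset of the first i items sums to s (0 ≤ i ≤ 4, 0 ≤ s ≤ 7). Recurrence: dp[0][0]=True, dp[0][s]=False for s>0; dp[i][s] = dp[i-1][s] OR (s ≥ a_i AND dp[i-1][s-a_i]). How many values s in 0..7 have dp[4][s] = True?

i\s   0   1   2   3   4   5   6   7
  0   T   F   F   F   F   F   F   F
  1   T   F   F   F   F   F   T   F
  2   T   F   F   F   T   F   T   F
  3   T   F   F   T   T   F   T   T
  4   T   F   F   T   T   F   T   T

5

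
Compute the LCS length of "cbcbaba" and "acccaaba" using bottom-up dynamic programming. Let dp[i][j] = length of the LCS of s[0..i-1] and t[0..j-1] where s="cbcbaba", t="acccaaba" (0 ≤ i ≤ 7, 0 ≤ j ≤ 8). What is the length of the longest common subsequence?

5

   ''  a  c  c  c  a  a  b  a
''  0  0  0  0  0  0  0  0  0
 c  0  0  1  1  1  1  1  1  1
 b  0  0  1  1  1  1  1  2  2
 c  0  0  1  2  2  2  2  2  2
 b  0  0  1  2  2  2  2  3  3
 a  0  1  1  2  2  3  3  3  4
 b  0  1  1  2  2  3  3  4  4
 a  0  1  1  2  2  3  4  4  5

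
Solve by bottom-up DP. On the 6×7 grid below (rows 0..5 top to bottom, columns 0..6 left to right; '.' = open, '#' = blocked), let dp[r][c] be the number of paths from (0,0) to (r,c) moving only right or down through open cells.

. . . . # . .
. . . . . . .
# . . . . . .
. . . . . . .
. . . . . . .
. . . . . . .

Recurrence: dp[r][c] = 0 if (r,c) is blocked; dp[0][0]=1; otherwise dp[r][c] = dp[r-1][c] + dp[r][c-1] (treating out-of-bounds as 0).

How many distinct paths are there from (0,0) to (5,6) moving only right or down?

r\c   0   1   2   3   4   5   6
  0   1   1   1   1   0   0   0
  1   1   2   3   4   4   4   4
  2   0   2   5   9  13  17  21
  3   0   2   7  16  29  46  67
  4   0   2   9  25  54 100 167
  5   0   2  11  36  90 190 357

357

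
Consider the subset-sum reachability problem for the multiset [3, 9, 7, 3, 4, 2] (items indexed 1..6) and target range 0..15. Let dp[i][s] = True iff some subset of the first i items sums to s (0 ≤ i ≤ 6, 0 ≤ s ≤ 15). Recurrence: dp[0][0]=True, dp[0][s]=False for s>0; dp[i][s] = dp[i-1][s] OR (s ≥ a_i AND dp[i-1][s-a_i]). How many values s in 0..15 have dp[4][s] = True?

i\s   0   1   2   3   4   5   6   7   8   9  10  11  12  13  14  15
  0   T   F   F   F   F   F   F   F   F   F   F   F   F   F   F   F
  1   T   F   F   T   F   F   F   F   F   F   F   F   F   F   F   F
  2   T   F   F   T   F   F   F   F   F   T   F   F   T   F   F   F
  3   T   F   F   T   F   F   F   T   F   T   T   F   T   F   F   F
  4   T   F   F   T   F   F   T   T   F   T   T   F   T   T   F   T
  5   T   F   F   T   T   F   T   T   F   T   T   T   T   T   T   T
  6   T   F   T   T   T   T   T   T   T   T   T   T   T   T   T   T

9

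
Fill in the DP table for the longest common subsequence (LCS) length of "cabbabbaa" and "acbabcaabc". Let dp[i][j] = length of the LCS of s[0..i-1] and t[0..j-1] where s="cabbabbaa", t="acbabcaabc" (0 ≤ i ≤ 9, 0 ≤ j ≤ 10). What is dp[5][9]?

   ''  a  c  b  a  b  c  a  a  b  c
''  0  0  0  0  0  0  0  0  0  0  0
 c  0  0  1  1  1  1  1  1  1  1  1
 a  0  1  1  1  2  2  2  2  2  2  2
 b  0  1  1  2  2  3  3  3  3  3  3
 b  0  1  1  2  2  3  3  3  3  4  4
 a  0  1  1  2  3  3  3  4  4  4  4
 b  0  1  1  2  3  4  4  4  4  5  5
 b  0  1  1  2  3  4  4  4  4  5  5
 a  0  1  1  2  3  4  4  5  5  5  5
 a  0  1  1  2  3  4  4  5  6  6  6

4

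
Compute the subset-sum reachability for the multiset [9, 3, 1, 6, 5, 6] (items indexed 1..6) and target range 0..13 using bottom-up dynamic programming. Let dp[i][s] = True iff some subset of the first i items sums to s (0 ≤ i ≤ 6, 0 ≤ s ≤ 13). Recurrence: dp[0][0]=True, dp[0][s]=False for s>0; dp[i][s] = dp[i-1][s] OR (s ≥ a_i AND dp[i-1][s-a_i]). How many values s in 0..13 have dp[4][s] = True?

i\s   0   1   2   3   4   5   6   7   8   9  10  11  12  13
  0   T   F   F   F   F   F   F   F   F   F   F   F   F   F
  1   T   F   F   F   F   F   F   F   F   T   F   F   F   F
  2   T   F   F   T   F   F   F   F   F   T   F   F   T   F
  3   T   T   F   T   T   F   F   F   F   T   T   F   T   T
  4   T   T   F   T   T   F   T   T   F   T   T   F   T   T
  5   T   T   F   T   T   T   T   T   T   T   T   T   T   T
  6   T   T   F   T   T   T   T   T   T   T   T   T   T   T

10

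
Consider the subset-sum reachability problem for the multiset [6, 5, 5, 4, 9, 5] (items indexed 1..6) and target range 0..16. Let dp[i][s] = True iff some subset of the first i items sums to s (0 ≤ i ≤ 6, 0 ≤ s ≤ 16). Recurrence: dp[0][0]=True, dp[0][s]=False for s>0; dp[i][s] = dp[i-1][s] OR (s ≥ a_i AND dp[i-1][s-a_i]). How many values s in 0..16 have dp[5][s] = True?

11

i\s   0   1   2   3   4   5   6   7   8   9  10  11  12  13  14  15  16
  0   T   F   F   F   F   F   F   F   F   F   F   F   F   F   F   F   F
  1   T   F   F   F   F   F   T   F   F   F   F   F   F   F   F   F   F
  2   T   F   F   F   F   T   T   F   F   F   F   T   F   F   F   F   F
  3   T   F   F   F   F   T   T   F   F   F   T   T   F   F   F   F   T
  4   T   F   F   F   T   T   T   F   F   T   T   T   F   F   T   T   T
  5   T   F   F   F   T   T   T   F   F   T   T   T   F   T   T   T   T
  6   T   F   F   F   T   T   T   F   F   T   T   T   F   T   T   T   T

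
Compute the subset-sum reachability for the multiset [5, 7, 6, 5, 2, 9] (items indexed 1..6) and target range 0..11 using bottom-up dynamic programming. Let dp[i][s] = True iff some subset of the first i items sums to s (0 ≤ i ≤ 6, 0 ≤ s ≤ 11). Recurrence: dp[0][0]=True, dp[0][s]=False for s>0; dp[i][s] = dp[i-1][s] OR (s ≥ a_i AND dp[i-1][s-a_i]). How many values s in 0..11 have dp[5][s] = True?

9

i\s   0   1   2   3   4   5   6   7   8   9  10  11
  0   T   F   F   F   F   F   F   F   F   F   F   F
  1   T   F   F   F   F   T   F   F   F   F   F   F
  2   T   F   F   F   F   T   F   T   F   F   F   F
  3   T   F   F   F   F   T   T   T   F   F   F   T
  4   T   F   F   F   F   T   T   T   F   F   T   T
  5   T   F   T   F   F   T   T   T   T   T   T   T
  6   T   F   T   F   F   T   T   T   T   T   T   T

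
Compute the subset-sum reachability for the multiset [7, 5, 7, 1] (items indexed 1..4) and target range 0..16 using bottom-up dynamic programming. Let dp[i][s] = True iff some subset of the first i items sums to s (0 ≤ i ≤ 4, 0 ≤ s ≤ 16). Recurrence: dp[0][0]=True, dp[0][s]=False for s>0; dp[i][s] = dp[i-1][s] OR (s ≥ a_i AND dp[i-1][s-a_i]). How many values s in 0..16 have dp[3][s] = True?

5

i\s   0   1   2   3   4   5   6   7   8   9  10  11  12  13  14  15  16
  0   T   F   F   F   F   F   F   F   F   F   F   F   F   F   F   F   F
  1   T   F   F   F   F   F   F   T   F   F   F   F   F   F   F   F   F
  2   T   F   F   F   F   T   F   T   F   F   F   F   T   F   F   F   F
  3   T   F   F   F   F   T   F   T   F   F   F   F   T   F   T   F   F
  4   T   T   F   F   F   T   T   T   T   F   F   F   T   T   T   T   F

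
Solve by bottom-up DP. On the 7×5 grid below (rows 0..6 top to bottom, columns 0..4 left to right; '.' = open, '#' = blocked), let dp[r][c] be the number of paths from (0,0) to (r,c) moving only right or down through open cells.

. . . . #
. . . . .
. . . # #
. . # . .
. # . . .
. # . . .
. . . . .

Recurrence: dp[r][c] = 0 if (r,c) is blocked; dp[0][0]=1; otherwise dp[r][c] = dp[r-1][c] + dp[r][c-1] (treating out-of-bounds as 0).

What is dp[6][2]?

r\c   0   1   2   3   4
  0   1   1   1   1   0
  1   1   2   3   4   4
  2   1   3   6   0   0
  3   1   4   0   0   0
  4   1   0   0   0   0
  5   1   0   0   0   0
  6   1   1   1   1   1

1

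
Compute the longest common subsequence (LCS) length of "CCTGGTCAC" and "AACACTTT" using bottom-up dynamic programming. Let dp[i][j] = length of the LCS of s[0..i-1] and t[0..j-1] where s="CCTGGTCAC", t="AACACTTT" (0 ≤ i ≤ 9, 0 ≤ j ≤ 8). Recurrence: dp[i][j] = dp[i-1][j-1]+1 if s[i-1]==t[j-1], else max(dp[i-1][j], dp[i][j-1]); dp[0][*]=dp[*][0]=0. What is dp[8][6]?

   ''  A  A  C  A  C  T  T  T
''  0  0  0  0  0  0  0  0  0
 C  0  0  0  1  1  1  1  1  1
 C  0  0  0  1  1  2  2  2  2
 T  0  0  0  1  1  2  3  3  3
 G  0  0  0  1  1  2  3  3  3
 G  0  0  0  1  1  2  3  3  3
 T  0  0  0  1  1  2  3  4  4
 C  0  0  0  1  1  2  3  4  4
 A  0  1  1  1  2  2  3  4  4
 C  0  1  1  2  2  3  3  4  4

3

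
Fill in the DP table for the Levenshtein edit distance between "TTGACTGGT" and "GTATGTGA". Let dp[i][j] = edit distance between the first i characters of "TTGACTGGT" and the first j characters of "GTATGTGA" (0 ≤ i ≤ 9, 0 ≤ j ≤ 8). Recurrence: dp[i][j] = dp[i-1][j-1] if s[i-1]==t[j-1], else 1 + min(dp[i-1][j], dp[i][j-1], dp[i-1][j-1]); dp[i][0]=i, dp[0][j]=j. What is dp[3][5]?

   ''  G  T  A  T  G  T  G  A
''  0  1  2  3  4  5  6  7  8
 T  1  1  1  2  3  4  5  6  7
 T  2  2  1  2  2  3  4  5  6
 G  3  2  2  2  3  2  3  4  5
 A  4  3  3  2  3  3  3  4  4
 C  5  4  4  3  3  4  4  4  5
 T  6  5  4  4  3  4  4  5  5
 G  7  6  5  5  4  3  4  4  5
 G  8  7  6  6  5  4  4  4  5
 T  9  8  7  7  6  5  4  5  5

2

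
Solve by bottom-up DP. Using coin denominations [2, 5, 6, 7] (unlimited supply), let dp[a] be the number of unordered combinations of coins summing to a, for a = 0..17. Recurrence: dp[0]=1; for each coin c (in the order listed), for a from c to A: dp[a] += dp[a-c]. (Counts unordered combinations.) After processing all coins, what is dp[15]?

after  coin     0     1     2     3     4     5     6     7     8     9    10    11    12    13    14    15    16    17
          2     1     0     1     0     1     0     1     0     1     0     1     0     1     0     1     0     1     0
          5     1     0     1     0     1     1     1     1     1     1     2     1     2     1     2     2     2     2
          6     1     0     1     0     1     1     2     1     2     1     3     2     4     2     4     3     5     4
          7     1     0     1     0     1     1     2     2     2     2     3     3     5     4     6     5     7     7

5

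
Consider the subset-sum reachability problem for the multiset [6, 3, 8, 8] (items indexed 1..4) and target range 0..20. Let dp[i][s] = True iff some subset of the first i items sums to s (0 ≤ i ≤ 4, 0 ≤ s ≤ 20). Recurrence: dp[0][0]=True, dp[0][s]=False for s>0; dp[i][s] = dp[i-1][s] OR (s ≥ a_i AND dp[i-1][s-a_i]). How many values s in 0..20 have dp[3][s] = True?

i\s   0   1   2   3   4   5   6   7   8   9  10  11  12  13  14  15  16  17  18  19  20
  0   T   F   F   F   F   F   F   F   F   F   F   F   F   F   F   F   F   F   F   F   F
  1   T   F   F   F   F   F   T   F   F   F   F   F   F   F   F   F   F   F   F   F   F
  2   T   F   F   T   F   F   T   F   F   T   F   F   F   F   F   F   F   F   F   F   F
  3   T   F   F   T   F   F   T   F   T   T   F   T   F   F   T   F   F   T   F   F   F
  4   T   F   F   T   F   F   T   F   T   T   F   T   F   F   T   F   T   T   F   T   F

8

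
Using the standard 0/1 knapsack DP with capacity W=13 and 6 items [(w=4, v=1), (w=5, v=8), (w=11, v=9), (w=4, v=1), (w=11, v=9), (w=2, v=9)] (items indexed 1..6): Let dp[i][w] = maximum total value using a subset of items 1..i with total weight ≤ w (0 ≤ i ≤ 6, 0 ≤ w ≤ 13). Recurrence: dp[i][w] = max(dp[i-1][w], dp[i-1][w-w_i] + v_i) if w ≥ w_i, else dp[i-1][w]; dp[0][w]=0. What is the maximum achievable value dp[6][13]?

i\w   0   1   2   3   4   5   6   7   8   9  10  11  12  13
  0   0   0   0   0   0   0   0   0   0   0   0   0   0   0
  1   0   0   0   0   1   1   1   1   1   1   1   1   1   1
  2   0   0   0   0   1   8   8   8   8   9   9   9   9   9
  3   0   0   0   0   1   8   8   8   8   9   9   9   9   9
  4   0   0   0   0   1   8   8   8   8   9   9   9   9  10
  5   0   0   0   0   1   8   8   8   8   9   9   9   9  10
  6   0   0   9   9   9   9  10  17  17  17  17  18  18  18

18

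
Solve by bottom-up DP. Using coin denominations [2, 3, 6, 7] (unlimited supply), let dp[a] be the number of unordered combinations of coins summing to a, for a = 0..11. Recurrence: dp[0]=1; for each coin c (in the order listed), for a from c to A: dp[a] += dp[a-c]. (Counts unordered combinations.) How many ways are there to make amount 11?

4

after  coin     0     1     2     3     4     5     6     7     8     9    10    11
          2     1     0     1     0     1     0     1     0     1     0     1     0
          3     1     0     1     1     1     1     2     1     2     2     2     2
          6     1     0     1     1     1     1     3     1     3     3     3     3
          7     1     0     1     1     1     1     3     2     3     4     4     4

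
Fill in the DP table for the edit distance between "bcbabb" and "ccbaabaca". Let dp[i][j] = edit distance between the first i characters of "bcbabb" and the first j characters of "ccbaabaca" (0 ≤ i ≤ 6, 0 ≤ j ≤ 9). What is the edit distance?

   ''  c  c  b  a  a  b  a  c  a
''  0  1  2  3  4  5  6  7  8  9
 b  1  1  2  2  3  4  5  6  7  8
 c  2  1  1  2  3  4  5  6  6  7
 b  3  2  2  1  2  3  4  5  6  7
 a  4  3  3  2  1  2  3  4  5  6
 b  5  4  4  3  2  2  2  3  4  5
 b  6  5  5  4  3  3  2  3  4  5

5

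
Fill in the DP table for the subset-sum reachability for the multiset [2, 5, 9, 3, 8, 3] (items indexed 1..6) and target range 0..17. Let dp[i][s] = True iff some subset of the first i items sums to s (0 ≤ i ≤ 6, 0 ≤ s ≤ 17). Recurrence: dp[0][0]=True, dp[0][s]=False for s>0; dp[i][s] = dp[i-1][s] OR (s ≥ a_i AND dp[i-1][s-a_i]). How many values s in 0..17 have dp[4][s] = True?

13

i\s   0   1   2   3   4   5   6   7   8   9  10  11  12  13  14  15  16  17
  0   T   F   F   F   F   F   F   F   F   F   F   F   F   F   F   F   F   F
  1   T   F   T   F   F   F   F   F   F   F   F   F   F   F   F   F   F   F
  2   T   F   T   F   F   T   F   T   F   F   F   F   F   F   F   F   F   F
  3   T   F   T   F   F   T   F   T   F   T   F   T   F   F   T   F   T   F
  4   T   F   T   T   F   T   F   T   T   T   T   T   T   F   T   F   T   T
  5   T   F   T   T   F   T   F   T   T   T   T   T   T   T   T   T   T   T
  6   T   F   T   T   F   T   T   T   T   T   T   T   T   T   T   T   T   T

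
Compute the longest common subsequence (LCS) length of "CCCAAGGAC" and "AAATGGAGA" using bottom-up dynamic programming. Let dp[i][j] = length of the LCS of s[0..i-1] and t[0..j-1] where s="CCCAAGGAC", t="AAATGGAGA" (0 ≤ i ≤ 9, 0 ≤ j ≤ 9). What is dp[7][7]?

4

   ''  A  A  A  T  G  G  A  G  A
''  0  0  0  0  0  0  0  0  0  0
 C  0  0  0  0  0  0  0  0  0  0
 C  0  0  0  0  0  0  0  0  0  0
 C  0  0  0  0  0  0  0  0  0  0
 A  0  1  1  1  1  1  1  1  1  1
 A  0  1  2  2  2  2  2  2  2  2
 G  0  1  2  2  2  3  3  3  3  3
 G  0  1  2  2  2  3  4  4  4  4
 A  0  1  2  3  3  3  4  5  5  5
 C  0  1  2  3  3  3  4  5  5  5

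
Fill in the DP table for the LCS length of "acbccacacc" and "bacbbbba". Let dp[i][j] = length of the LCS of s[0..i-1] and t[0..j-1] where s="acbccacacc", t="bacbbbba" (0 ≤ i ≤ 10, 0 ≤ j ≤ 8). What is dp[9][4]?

3

   ''  b  a  c  b  b  b  b  a
''  0  0  0  0  0  0  0  0  0
 a  0  0  1  1  1  1  1  1  1
 c  0  0  1  2  2  2  2  2  2
 b  0  1  1  2  3  3  3  3  3
 c  0  1  1  2  3  3  3  3  3
 c  0  1  1  2  3  3  3  3  3
 a  0  1  2  2  3  3  3  3  4
 c  0  1  2  3  3  3  3  3  4
 a  0  1  2  3  3  3  3  3  4
 c  0  1  2  3  3  3  3  3  4
 c  0  1  2  3  3  3  3  3  4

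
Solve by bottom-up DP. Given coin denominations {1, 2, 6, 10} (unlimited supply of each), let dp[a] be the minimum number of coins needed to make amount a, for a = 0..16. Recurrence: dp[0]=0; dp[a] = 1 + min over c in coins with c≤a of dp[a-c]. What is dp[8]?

2

 a  0  1  2  3  4  5  6  7  8  9 10 11 12 13 14 15 16
dp  0  1  1  2  2  3  1  2  2  3  1  2  2  3  3  4  2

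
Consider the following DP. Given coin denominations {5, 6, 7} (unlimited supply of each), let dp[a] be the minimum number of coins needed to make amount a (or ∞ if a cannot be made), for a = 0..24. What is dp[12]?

2

 a  0  1  2  3  4  5  6  7  8  9 10 11 12 13 14 15 16 17 18 19 20 21 22 23 24
dp  0  -  -  -  -  1  1  1  -  -  2  2  2  2  2  3  3  3  3  3  3  3  4  4  4
(- denotes ∞ / unreachable)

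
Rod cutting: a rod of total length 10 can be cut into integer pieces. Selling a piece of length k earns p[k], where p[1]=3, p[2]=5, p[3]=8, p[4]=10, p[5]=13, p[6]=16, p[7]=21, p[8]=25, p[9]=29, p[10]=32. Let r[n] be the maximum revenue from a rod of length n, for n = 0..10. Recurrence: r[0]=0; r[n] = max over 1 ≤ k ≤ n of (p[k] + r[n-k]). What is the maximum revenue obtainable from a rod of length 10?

   n    0    1    2    3    4    5    6    7    8    9   10
r[n]    0    3    6    9   12   15   18   21   25   29   32

32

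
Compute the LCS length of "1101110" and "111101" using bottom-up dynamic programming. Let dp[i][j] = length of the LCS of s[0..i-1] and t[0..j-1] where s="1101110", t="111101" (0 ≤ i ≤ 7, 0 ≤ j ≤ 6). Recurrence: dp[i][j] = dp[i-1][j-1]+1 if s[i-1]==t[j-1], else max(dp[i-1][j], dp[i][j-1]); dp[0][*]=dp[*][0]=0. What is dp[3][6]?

3

   ''  1  1  1  1  0  1
''  0  0  0  0  0  0  0
 1  0  1  1  1  1  1  1
 1  0  1  2  2  2  2  2
 0  0  1  2  2  2  3  3
 1  0  1  2  3  3  3  4
 1  0  1  2  3  4  4  4
 1  0  1  2  3  4  4  5
 0  0  1  2  3  4  5  5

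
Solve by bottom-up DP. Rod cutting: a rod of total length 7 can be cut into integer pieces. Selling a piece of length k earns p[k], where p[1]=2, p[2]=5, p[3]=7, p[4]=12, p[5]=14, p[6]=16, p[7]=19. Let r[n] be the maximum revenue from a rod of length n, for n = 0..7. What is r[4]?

   n    0    1    2    3    4    5    6    7
r[n]    0    2    5    7   12   14   17   19

12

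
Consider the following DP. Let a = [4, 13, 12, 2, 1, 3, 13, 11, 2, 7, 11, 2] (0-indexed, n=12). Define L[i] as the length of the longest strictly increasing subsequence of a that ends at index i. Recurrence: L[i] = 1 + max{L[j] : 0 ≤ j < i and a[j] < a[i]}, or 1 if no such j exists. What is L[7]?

3

   i    0    1    2    3    4    5    6    7    8    9   10   11
a[i]    4   13   12    2    1    3   13   11    2    7   11    2
L[i]    1    2    2    1    1    2    3    3    2    3    4    2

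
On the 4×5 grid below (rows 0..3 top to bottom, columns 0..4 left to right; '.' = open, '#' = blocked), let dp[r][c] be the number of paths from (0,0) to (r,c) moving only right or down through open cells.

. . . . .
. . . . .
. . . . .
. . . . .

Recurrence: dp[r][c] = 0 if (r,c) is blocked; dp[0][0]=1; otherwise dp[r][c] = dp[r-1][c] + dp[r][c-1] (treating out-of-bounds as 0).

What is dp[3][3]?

20

r\c   0   1   2   3   4
  0   1   1   1   1   1
  1   1   2   3   4   5
  2   1   3   6  10  15
  3   1   4  10  20  35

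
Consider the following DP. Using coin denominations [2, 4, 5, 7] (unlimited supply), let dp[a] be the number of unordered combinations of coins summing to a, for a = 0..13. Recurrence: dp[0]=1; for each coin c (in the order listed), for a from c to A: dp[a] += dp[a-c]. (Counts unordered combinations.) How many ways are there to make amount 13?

5

after  coin     0     1     2     3     4     5     6     7     8     9    10    11    12    13
          2     1     0     1     0     1     0     1     0     1     0     1     0     1     0
          4     1     0     1     0     2     0     2     0     3     0     3     0     4     0
          5     1     0     1     0     2     1     2     1     3     2     4     2     5     3
          7     1     0     1     0     2     1     2     2     3     3     4     4     6     5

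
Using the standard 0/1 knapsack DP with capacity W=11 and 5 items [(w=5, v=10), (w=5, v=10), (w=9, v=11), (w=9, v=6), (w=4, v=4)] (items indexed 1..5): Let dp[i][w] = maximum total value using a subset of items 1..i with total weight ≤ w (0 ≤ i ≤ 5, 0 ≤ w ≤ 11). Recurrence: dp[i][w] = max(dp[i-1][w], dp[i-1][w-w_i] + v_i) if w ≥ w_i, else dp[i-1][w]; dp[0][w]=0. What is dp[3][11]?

20

i\w   0   1   2   3   4   5   6   7   8   9  10  11
  0   0   0   0   0   0   0   0   0   0   0   0   0
  1   0   0   0   0   0  10  10  10  10  10  10  10
  2   0   0   0   0   0  10  10  10  10  10  20  20
  3   0   0   0   0   0  10  10  10  10  11  20  20
  4   0   0   0   0   0  10  10  10  10  11  20  20
  5   0   0   0   0   4  10  10  10  10  14  20  20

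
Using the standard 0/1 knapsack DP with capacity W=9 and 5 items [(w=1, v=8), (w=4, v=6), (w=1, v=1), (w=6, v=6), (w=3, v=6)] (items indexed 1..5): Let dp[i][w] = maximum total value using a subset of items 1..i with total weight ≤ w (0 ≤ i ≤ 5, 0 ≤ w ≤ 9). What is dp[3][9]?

i\w   0   1   2   3   4   5   6   7   8   9
  0   0   0   0   0   0   0   0   0   0   0
  1   0   8   8   8   8   8   8   8   8   8
  2   0   8   8   8   8  14  14  14  14  14
  3   0   8   9   9   9  14  15  15  15  15
  4   0   8   9   9   9  14  15  15  15  15
  5   0   8   9   9  14  15  15  15  20  21

15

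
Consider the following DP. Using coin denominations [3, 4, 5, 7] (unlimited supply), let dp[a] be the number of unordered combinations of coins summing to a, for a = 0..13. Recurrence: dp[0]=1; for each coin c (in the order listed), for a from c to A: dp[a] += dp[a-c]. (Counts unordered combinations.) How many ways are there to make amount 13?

after  coin     0     1     2     3     4     5     6     7     8     9    10    11    12    13
          3     1     0     0     1     0     0     1     0     0     1     0     0     1     0
          4     1     0     0     1     1     0     1     1     1     1     1     1     2     1
          5     1     0     0     1     1     1     1     1     2     2     2     2     3     3
          7     1     0     0     1     1     1     1     2     2     2     3     3     4     4

4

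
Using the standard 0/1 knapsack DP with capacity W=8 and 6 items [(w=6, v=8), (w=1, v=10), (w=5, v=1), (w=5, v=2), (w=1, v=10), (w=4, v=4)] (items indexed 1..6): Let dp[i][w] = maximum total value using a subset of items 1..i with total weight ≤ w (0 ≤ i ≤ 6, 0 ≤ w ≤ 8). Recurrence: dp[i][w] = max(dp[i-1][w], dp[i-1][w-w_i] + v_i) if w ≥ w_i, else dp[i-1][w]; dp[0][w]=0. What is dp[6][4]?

20

i\w   0   1   2   3   4   5   6   7   8
  0   0   0   0   0   0   0   0   0   0
  1   0   0   0   0   0   0   8   8   8
  2   0  10  10  10  10  10  10  18  18
  3   0  10  10  10  10  10  11  18  18
  4   0  10  10  10  10  10  12  18  18
  5   0  10  20  20  20  20  20  22  28
  6   0  10  20  20  20  20  24  24  28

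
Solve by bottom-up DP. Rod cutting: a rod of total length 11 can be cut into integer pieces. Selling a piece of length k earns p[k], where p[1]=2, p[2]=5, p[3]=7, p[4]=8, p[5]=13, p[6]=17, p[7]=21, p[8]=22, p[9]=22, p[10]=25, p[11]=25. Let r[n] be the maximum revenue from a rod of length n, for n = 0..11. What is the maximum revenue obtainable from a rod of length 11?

   n    0    1    2    3    4    5    6    7    8    9   10   11
r[n]    0    2    5    7   10   13   17   21   23   26   28   31

31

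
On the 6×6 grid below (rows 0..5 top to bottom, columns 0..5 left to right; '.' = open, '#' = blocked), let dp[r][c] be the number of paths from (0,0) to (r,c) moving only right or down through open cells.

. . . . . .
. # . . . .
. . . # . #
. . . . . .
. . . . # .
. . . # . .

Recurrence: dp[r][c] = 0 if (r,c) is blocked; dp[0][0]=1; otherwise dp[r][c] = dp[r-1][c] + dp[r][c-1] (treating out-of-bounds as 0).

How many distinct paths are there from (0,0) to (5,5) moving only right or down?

7

r\c   0   1   2   3   4   5
  0   1   1   1   1   1   1
  1   1   0   1   2   3   4
  2   1   1   2   0   3   0
  3   1   2   4   4   7   7
  4   1   3   7  11   0   7
  5   1   4  11   0   0   7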